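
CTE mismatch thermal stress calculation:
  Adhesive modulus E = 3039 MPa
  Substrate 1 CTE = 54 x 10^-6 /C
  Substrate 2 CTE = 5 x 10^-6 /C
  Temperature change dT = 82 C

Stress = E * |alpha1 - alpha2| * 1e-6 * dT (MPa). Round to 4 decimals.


delta_alpha = |54 - 5| = 49 x 10^-6/C
Stress = 3039 * 49e-6 * 82
= 12.2107 MPa

12.2107


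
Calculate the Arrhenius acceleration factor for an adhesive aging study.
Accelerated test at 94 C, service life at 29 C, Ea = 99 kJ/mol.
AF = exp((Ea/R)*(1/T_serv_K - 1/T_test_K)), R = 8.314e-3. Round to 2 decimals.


T_test = 367.15 K, T_serv = 302.15 K
Ea/R = 99 / 0.008314 = 11907.63
AF = exp(11907.63 * (1/302.15 - 1/367.15))
= 1071.76

1071.76


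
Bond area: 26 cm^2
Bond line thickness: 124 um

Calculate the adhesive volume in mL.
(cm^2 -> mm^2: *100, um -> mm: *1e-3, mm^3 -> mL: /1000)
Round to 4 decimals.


V = 26*100 * 124*1e-3 / 1000
= 0.3224 mL

0.3224


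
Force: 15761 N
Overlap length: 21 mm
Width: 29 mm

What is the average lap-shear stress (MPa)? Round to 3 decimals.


Average shear stress = F / (overlap * width)
= 15761 / (21 * 29)
= 25.880 MPa

25.880


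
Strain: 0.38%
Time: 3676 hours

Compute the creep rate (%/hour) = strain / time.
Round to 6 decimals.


Creep rate = 0.38 / 3676
= 0.000103 %/h

0.000103


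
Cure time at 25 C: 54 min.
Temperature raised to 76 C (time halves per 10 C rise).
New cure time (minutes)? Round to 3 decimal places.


Acceleration factor = 2^(51/10) = 34.2968
New time = 54 / 34.2968 = 1.574 min

1.574


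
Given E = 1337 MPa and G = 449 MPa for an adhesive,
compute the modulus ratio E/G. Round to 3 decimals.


E/G ratio = 1337 / 449 = 2.978

2.978


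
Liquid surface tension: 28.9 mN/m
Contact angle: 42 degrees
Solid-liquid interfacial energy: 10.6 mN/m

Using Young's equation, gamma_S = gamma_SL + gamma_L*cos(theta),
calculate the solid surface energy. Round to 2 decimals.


gamma_S = 10.6 + 28.9 * cos(42)
= 32.08 mN/m

32.08


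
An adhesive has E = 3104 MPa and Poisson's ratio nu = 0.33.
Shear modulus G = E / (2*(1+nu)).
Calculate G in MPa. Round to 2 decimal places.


G = 3104 / (2*(1+0.33))
= 3104 / 2.66
= 1166.92 MPa

1166.92


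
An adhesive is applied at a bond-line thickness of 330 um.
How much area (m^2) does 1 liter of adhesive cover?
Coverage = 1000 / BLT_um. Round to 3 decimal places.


Coverage = 1000 / 330 = 3.030 m^2

3.030


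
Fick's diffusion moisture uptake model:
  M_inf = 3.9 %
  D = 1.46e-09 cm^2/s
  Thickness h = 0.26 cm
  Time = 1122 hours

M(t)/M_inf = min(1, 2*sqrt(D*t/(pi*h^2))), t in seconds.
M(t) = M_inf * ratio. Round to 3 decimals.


t_sec = 1122 * 3600 = 4039200
ratio = 2*sqrt(1.46e-09*4039200/(pi*0.26^2))
= min(1, 0.333277)
= 0.333277
M(t) = 3.9 * 0.333277 = 1.300 %

1.300


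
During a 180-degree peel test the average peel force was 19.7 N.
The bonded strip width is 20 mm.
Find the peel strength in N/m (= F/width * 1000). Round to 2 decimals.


Peel strength = F/width * 1000
= 19.7 / 20 * 1000
= 985.00 N/m

985.00


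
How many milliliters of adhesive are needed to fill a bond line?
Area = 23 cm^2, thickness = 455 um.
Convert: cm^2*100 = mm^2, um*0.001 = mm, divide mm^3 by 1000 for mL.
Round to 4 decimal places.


= (23 * 100) * (455 * 0.001) / 1000
= 1.0465 mL

1.0465


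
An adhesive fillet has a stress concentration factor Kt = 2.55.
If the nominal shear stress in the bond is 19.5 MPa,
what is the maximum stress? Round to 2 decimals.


Max stress = 19.5 * 2.55 = 49.73 MPa

49.73


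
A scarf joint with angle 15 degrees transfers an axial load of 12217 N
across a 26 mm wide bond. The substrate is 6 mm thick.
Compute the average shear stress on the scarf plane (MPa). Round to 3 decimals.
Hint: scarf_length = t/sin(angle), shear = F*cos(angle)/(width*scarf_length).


scarf_length = 6 / sin(15 deg) = 23.1822 mm
cos(15 deg) = 0.965926
shear stress = 12217 * 0.965926 / (26 * 23.1822)
= 19.579 MPa

19.579


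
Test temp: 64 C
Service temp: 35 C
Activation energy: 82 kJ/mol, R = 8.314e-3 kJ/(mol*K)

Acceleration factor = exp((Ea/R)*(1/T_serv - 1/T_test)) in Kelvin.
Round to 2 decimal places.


AF = exp((82/0.008314)*(1/308.15 - 1/337.15))
= 15.69

15.69


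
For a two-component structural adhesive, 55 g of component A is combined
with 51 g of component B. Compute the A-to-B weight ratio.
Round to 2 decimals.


Weight ratio A:B = 55 / 51
= 1.08

1.08


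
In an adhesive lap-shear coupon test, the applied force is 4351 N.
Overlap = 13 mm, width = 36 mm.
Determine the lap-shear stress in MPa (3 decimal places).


stress = F / (overlap * width)
= 4351 / (13 * 36)
= 9.297 MPa

9.297


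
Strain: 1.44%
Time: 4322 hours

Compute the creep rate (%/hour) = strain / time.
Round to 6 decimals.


Creep rate = 1.44 / 4322
= 0.000333 %/h

0.000333


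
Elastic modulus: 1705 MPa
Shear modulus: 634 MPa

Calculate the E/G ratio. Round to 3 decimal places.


E / G = 1705 / 634 = 2.689

2.689


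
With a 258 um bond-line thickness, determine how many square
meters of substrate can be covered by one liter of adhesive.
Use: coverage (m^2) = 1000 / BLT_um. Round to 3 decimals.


Coverage = 1000 / 258 = 3.876 m^2

3.876


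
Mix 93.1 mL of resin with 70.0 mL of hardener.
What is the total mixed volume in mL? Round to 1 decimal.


Total = 93.1 + 70.0 = 163.1 mL

163.1


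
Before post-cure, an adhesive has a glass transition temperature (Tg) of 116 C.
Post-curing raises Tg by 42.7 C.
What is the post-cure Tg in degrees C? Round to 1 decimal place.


Tg_post = Tg_base + delta_Tg
= 116 + 42.7
= 158.7 C

158.7


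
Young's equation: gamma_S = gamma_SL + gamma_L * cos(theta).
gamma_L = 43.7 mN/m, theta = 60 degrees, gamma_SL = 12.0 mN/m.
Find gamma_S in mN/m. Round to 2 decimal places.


cos(60 deg) = 0.500000
gamma_S = 12.0 + 43.7 * 0.500000
= 33.85 mN/m

33.85


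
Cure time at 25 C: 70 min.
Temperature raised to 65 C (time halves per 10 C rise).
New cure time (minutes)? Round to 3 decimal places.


Acceleration factor = 2^(40/10) = 16.0000
New time = 70 / 16.0000 = 4.375 min

4.375


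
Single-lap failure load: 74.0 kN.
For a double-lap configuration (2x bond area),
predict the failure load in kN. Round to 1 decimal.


Failure load = 74.0 * 2 = 148.0 kN

148.0


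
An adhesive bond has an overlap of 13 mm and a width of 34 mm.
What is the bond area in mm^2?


Bond area = overlap * width
= 13 * 34
= 442 mm^2

442


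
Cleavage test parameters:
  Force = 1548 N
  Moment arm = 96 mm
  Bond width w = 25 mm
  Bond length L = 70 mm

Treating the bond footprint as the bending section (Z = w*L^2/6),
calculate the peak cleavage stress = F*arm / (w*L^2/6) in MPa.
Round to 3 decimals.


M = 1548 * 96 = 148608 N*mm
Z = 25 * 70^2 / 6 = 122500 / 6 mm^3
sigma = M / Z = 6 * 148608 / 122500 = 891648 / 122500
= 7.279 MPa

7.279


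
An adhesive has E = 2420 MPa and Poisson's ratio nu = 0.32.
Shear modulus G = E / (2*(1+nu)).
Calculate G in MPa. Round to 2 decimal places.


G = 2420 / (2*(1+0.32))
= 2420 / 2.64
= 916.67 MPa

916.67


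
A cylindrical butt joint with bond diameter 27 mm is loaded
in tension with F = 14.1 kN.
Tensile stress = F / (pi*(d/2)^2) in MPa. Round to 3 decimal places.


Area = pi * (27/2)^2 = 572.5553 mm^2
Stress = 14.1*1000 / 572.5553
= 24.626 MPa

24.626


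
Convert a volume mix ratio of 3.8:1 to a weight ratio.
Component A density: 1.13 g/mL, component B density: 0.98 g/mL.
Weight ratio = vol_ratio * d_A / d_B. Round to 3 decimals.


= 3.8 * 1.13 / 0.98 = 4.382

4.382


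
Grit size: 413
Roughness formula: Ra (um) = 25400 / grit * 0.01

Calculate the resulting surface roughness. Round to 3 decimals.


Ra = 25400 / 413 * 0.01
= 0.615 um

0.615


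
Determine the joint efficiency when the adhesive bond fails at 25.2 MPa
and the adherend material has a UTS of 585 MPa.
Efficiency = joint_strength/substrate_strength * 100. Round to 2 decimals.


Joint efficiency = 25.2 / 585 * 100
= 4.31%

4.31


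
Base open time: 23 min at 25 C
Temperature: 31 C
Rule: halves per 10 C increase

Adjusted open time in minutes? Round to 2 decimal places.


Acceleration = 2^((31-25)/10) = 1.5157
Open time = 23 / 1.5157 = 15.17 min

15.17


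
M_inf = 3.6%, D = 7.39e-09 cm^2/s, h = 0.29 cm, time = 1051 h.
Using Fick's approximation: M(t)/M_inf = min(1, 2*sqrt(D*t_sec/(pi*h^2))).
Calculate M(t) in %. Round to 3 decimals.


t = 3783600 s
ratio = min(1, 2*sqrt(7.39e-09*3783600/(pi*0.0841)))
= 0.650627
M(t) = 3.6 * 0.650627 = 2.342%

2.342


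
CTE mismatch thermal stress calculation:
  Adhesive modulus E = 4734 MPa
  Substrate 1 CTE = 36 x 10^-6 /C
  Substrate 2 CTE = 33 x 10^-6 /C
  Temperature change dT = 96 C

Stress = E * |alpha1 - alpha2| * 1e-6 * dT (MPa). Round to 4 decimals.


delta_alpha = |36 - 33| = 3 x 10^-6/C
Stress = 4734 * 3e-6 * 96
= 1.3634 MPa

1.3634


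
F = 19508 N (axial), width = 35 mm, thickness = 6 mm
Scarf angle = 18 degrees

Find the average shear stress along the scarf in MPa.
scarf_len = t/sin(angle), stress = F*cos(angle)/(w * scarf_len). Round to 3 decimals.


scarf_len = 6/sin(18 deg) = 19.4164
cos(18 deg) = 0.951057
stress = 19508*0.951057/(35*19.4164) = 27.301 MPa

27.301


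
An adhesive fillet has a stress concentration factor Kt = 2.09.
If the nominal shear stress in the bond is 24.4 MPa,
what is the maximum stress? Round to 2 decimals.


Max stress = 24.4 * 2.09 = 51.00 MPa

51.00


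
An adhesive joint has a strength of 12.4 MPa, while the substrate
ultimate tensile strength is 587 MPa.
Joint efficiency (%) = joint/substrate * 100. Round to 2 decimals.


Efficiency = 12.4 / 587 * 100
= 2.11%

2.11


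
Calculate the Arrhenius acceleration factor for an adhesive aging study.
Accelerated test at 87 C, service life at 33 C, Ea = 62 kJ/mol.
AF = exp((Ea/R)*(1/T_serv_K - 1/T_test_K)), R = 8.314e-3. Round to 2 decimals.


T_test = 360.15 K, T_serv = 306.15 K
Ea/R = 62 / 0.008314 = 7457.30
AF = exp(7457.30 * (1/306.15 - 1/360.15))
= 38.56

38.56


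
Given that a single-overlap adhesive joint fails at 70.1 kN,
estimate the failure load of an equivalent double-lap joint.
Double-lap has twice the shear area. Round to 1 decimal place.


Double-lap factor = 2
Expected load = 70.1 * 2 = 140.2 kN

140.2


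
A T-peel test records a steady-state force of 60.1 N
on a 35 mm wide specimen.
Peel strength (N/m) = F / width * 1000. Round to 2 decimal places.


Peel strength = 60.1 / 35 * 1000
= 1717.14 N/m

1717.14


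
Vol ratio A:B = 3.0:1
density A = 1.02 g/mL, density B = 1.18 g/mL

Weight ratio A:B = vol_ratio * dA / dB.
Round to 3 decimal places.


Weight ratio = 3.0 * 1.02 / 1.18
= 2.593

2.593


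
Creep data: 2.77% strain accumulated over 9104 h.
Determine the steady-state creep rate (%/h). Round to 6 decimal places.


Rate = 2.77 / 9104 = 0.000304 %/h

0.000304


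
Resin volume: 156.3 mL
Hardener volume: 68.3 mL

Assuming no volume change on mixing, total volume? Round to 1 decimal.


V_total = 156.3 + 68.3 = 224.6 mL

224.6


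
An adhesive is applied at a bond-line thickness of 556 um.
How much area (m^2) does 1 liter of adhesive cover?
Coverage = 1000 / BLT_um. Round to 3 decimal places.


Coverage = 1000 / 556 = 1.799 m^2

1.799


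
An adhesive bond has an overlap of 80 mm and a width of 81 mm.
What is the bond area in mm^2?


Bond area = overlap * width
= 80 * 81
= 6480 mm^2

6480


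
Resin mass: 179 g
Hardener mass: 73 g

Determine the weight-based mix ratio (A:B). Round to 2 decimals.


Ratio = 179 / 73 = 2.45

2.45


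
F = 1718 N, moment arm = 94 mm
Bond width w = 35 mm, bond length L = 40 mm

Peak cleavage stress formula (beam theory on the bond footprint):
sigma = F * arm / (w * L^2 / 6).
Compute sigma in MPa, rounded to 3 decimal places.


sigma = (1718 * 94) / (35 * 1600 / 6)
= 161492 * 6 / 56000
= 968952 / 56000
= 17.303 MPa

17.303


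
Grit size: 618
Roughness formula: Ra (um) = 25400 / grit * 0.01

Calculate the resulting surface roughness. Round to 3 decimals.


Ra = 25400 / 618 * 0.01
= 0.411 um

0.411


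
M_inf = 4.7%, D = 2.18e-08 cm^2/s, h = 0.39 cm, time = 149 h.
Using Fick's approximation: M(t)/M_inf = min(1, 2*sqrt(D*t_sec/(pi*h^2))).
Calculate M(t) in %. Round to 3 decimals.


t = 536400 s
ratio = min(1, 2*sqrt(2.18e-08*536400/(pi*0.1521)))
= 0.312869
M(t) = 4.7 * 0.312869 = 1.470%

1.470


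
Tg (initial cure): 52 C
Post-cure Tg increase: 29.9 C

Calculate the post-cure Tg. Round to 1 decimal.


Post-cure Tg = 52 + 29.9 = 81.9 C

81.9


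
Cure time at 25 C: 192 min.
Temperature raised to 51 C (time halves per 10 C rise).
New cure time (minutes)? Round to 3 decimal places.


Acceleration factor = 2^(26/10) = 6.0629
New time = 192 / 6.0629 = 31.668 min

31.668


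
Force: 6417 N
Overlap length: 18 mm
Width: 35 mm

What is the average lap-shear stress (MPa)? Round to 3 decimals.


Average shear stress = F / (overlap * width)
= 6417 / (18 * 35)
= 10.186 MPa

10.186


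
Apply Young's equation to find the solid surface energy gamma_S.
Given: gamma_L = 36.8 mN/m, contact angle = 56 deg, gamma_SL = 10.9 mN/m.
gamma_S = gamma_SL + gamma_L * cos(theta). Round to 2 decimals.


theta_rad = 56 * pi/180 = 0.977384
gamma_S = 10.9 + 36.8 * cos(0.977384)
= 31.48 mN/m

31.48


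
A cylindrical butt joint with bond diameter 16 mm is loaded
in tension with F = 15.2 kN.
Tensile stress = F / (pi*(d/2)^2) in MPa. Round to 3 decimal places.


Area = pi * (16/2)^2 = 201.0619 mm^2
Stress = 15.2*1000 / 201.0619
= 75.599 MPa

75.599


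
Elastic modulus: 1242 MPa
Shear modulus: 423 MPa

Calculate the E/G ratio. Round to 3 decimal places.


E / G = 1242 / 423 = 2.936

2.936


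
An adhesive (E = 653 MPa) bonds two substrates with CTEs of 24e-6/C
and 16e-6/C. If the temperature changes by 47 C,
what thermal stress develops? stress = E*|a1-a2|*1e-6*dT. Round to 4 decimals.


Stress = 653 * |24 - 16| * 1e-6 * 47
= 0.2455 MPa

0.2455


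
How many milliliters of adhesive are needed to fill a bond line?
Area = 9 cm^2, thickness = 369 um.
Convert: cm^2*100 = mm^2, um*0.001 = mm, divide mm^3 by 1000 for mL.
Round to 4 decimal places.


= (9 * 100) * (369 * 0.001) / 1000
= 0.3321 mL

0.3321


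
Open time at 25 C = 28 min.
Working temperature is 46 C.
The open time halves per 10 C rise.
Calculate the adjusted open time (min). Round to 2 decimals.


factor = 2^((46 - 25) / 10) = 4.2871
ot = 28 / 4.2871 = 6.53 min

6.53


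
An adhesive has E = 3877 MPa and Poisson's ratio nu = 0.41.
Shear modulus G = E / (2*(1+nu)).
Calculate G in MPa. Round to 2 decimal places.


G = 3877 / (2*(1+0.41))
= 3877 / 2.82
= 1374.82 MPa

1374.82


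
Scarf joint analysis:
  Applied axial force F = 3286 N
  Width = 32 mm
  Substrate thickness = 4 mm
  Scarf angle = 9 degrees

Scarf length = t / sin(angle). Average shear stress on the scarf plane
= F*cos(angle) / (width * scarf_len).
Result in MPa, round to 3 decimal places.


Scarf length = 4 / sin(9 deg) = 25.5698 mm
cos(9 deg) = 0.987688
Shear = 3286 * 0.987688 / (32 * 25.5698)
= 3.967 MPa

3.967


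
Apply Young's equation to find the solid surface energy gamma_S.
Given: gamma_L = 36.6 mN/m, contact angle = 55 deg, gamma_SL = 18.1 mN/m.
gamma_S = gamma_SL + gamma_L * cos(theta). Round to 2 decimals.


theta_rad = 55 * pi/180 = 0.959931
gamma_S = 18.1 + 36.6 * cos(0.959931)
= 39.09 mN/m

39.09


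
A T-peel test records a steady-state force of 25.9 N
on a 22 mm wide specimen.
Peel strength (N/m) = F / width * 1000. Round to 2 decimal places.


Peel strength = 25.9 / 22 * 1000
= 1177.27 N/m

1177.27


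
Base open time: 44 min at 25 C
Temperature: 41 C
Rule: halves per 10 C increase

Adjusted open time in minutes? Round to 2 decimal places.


Acceleration = 2^((41-25)/10) = 3.0314
Open time = 44 / 3.0314 = 14.51 min

14.51


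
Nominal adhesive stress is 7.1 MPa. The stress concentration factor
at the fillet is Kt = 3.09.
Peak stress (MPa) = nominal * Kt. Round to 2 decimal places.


Peak = 7.1 * 3.09 = 21.94 MPa

21.94


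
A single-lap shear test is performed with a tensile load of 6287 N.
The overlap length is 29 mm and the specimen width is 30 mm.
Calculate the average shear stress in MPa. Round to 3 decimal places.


Shear stress = F / (overlap * width)
= 6287 / (29 * 30)
= 6287 / 870
= 7.226 MPa

7.226


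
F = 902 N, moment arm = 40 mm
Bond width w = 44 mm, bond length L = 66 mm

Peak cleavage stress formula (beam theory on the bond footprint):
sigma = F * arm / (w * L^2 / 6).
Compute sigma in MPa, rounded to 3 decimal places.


sigma = (902 * 40) / (44 * 4356 / 6)
= 36080 * 6 / 191664
= 216480 / 191664
= 1.129 MPa

1.129


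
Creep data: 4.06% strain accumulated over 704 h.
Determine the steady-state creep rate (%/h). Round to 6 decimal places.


Rate = 4.06 / 704 = 0.005767 %/h

0.005767


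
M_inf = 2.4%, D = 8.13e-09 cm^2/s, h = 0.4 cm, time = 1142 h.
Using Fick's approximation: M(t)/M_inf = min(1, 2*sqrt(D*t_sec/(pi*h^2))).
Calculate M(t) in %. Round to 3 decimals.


t = 4111200 s
ratio = min(1, 2*sqrt(8.13e-09*4111200/(pi*0.1600)))
= 0.515733
M(t) = 2.4 * 0.515733 = 1.238%

1.238


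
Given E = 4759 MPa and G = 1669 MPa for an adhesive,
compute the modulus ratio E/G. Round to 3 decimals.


E/G ratio = 4759 / 1669 = 2.851

2.851


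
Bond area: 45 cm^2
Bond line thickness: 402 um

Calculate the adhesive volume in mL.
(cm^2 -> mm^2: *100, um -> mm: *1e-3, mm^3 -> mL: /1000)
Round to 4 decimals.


V = 45*100 * 402*1e-3 / 1000
= 1.8090 mL

1.8090


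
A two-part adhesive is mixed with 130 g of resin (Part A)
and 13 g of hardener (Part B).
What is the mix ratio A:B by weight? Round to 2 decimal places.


Mix ratio = mass_A / mass_B
= 130 / 13
= 10.00

10.00


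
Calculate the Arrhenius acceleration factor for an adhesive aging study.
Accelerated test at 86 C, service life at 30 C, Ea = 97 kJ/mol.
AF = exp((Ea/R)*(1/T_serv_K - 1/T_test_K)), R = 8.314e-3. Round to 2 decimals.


T_test = 359.15 K, T_serv = 303.15 K
Ea/R = 97 / 0.008314 = 11667.07
AF = exp(11667.07 * (1/303.15 - 1/359.15))
= 403.79

403.79


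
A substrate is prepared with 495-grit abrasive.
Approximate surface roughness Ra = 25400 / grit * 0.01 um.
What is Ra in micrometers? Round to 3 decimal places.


Ra = 25400 / 495 * 0.01 = 0.513 um

0.513


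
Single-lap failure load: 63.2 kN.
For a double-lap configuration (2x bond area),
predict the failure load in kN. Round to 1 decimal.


Failure load = 63.2 * 2 = 126.4 kN

126.4


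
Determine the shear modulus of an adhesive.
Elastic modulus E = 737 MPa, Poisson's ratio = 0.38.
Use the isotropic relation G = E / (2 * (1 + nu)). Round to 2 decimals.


G = 737 / (2*(1+0.38)) = 737 / 2.76
= 267.03 MPa

267.03


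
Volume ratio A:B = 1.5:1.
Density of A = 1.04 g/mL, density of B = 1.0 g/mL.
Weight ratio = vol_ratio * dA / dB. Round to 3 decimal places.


Wt ratio = 1.5 * 1.04 / 1.0
= 1.560

1.560


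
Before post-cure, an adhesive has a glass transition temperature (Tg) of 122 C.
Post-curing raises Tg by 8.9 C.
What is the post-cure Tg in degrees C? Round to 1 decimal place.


Tg_post = Tg_base + delta_Tg
= 122 + 8.9
= 130.9 C

130.9


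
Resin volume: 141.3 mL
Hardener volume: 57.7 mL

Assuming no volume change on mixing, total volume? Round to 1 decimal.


V_total = 141.3 + 57.7 = 199.0 mL

199.0


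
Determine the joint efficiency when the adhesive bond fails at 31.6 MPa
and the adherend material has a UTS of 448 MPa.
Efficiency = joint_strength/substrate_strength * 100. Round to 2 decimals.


Joint efficiency = 31.6 / 448 * 100
= 7.05%

7.05


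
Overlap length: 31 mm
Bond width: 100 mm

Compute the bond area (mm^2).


Bond area = 31 * 100 = 3100 mm^2

3100


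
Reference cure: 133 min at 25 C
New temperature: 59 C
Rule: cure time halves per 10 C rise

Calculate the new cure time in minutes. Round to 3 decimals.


factor = 2^((59-25)/10) = 10.5561
t_new = 133 / 10.5561 = 12.599 min

12.599


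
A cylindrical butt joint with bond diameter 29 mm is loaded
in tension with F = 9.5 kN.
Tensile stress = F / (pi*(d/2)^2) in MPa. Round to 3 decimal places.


Area = pi * (29/2)^2 = 660.5199 mm^2
Stress = 9.5*1000 / 660.5199
= 14.383 MPa

14.383


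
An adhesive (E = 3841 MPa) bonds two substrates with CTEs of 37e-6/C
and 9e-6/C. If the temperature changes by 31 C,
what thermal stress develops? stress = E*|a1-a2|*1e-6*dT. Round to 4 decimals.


Stress = 3841 * |37 - 9| * 1e-6 * 31
= 3.3340 MPa

3.3340


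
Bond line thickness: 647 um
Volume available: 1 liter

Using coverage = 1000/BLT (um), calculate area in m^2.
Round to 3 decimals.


1 L = 1e6 mm^3, thickness = 647 um = 0.647 mm
Area = 1e6 / 0.647 mm^2 = (1e6 / 0.647) / 1e6 m^2 = 1000 / 647 m^2
= 1.546 m^2

1.546


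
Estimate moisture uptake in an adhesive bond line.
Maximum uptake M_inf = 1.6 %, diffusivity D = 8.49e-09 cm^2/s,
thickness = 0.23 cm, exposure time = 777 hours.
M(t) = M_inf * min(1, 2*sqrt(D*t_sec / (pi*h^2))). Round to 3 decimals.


Convert time: 777 h = 2797200 s
ratio = min(1, 2*sqrt(8.49e-09*2797200/(pi*0.23^2)))
= 0.756037
M(t) = 1.6 * 0.756037 = 1.210%

1.210


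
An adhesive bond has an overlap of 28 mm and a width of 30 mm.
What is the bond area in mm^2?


Bond area = overlap * width
= 28 * 30
= 840 mm^2

840


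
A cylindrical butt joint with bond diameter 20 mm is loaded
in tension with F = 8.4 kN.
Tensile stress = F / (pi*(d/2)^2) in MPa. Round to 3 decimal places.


Area = pi * (20/2)^2 = 314.1593 mm^2
Stress = 8.4*1000 / 314.1593
= 26.738 MPa

26.738


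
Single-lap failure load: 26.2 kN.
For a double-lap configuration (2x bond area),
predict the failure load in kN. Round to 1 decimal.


Failure load = 26.2 * 2 = 52.4 kN

52.4


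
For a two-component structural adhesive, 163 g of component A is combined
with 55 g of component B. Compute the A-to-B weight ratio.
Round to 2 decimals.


Weight ratio A:B = 163 / 55
= 2.96

2.96


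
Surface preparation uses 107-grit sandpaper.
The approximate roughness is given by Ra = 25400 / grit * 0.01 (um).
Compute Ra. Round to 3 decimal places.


Ra = 25400 / 107 * 0.01
= 254 / 107
= 2.374 um

2.374


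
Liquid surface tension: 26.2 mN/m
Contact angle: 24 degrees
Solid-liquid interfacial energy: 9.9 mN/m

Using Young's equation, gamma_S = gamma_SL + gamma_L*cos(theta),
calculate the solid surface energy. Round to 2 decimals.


gamma_S = 9.9 + 26.2 * cos(24)
= 33.83 mN/m

33.83


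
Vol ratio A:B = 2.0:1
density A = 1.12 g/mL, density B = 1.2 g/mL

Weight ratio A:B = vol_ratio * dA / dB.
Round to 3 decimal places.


Weight ratio = 2.0 * 1.12 / 1.2
= 1.867

1.867


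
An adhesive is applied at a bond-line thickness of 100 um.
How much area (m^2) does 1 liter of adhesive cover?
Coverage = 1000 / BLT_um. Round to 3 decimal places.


Coverage = 1000 / 100 = 10.000 m^2

10.000


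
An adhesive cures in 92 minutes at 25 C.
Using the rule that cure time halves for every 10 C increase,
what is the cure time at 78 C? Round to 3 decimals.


Factor = 2^((78 - 25) / 10) = 39.3966
Cure time = 92 / 39.3966
= 2.335 minutes

2.335


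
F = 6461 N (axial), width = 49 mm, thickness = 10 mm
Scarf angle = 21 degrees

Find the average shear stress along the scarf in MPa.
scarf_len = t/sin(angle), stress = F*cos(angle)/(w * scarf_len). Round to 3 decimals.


scarf_len = 10/sin(21 deg) = 27.9043
cos(21 deg) = 0.933580
stress = 6461*0.933580/(49*27.9043) = 4.411 MPa

4.411


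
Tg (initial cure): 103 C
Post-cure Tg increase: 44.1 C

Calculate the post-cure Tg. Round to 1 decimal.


Post-cure Tg = 103 + 44.1 = 147.1 C

147.1


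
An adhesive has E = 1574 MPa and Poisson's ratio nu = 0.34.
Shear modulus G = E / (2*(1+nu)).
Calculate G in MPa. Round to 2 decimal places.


G = 1574 / (2*(1+0.34))
= 1574 / 2.68
= 587.31 MPa

587.31


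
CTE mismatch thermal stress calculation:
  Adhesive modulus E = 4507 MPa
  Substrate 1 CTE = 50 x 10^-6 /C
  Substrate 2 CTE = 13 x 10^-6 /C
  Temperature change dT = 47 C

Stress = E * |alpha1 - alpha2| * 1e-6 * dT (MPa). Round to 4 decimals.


delta_alpha = |50 - 13| = 37 x 10^-6/C
Stress = 4507 * 37e-6 * 47
= 7.8377 MPa

7.8377


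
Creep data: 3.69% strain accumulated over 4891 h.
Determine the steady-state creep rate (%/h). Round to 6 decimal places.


Rate = 3.69 / 4891 = 0.000754 %/h

0.000754


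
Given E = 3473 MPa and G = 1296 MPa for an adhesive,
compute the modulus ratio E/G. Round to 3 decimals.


E/G ratio = 3473 / 1296 = 2.680

2.680


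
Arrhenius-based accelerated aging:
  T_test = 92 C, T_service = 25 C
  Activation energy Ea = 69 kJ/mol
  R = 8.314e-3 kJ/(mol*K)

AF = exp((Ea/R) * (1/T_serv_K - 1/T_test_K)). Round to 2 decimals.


T_test_K = 365.15, T_serv_K = 298.15
AF = exp((69/8.314e-3) * (1/298.15 - 1/365.15))
= 165.26

165.26


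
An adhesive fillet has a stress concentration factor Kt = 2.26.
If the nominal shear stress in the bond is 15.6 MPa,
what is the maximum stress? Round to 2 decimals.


Max stress = 15.6 * 2.26 = 35.26 MPa

35.26


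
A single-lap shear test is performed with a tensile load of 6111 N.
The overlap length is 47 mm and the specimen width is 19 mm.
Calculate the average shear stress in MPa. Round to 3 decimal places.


Shear stress = F / (overlap * width)
= 6111 / (47 * 19)
= 6111 / 893
= 6.843 MPa

6.843


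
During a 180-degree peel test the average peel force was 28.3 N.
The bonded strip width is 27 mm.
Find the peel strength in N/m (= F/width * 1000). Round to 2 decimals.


Peel strength = F/width * 1000
= 28.3 / 27 * 1000
= 1048.15 N/m

1048.15


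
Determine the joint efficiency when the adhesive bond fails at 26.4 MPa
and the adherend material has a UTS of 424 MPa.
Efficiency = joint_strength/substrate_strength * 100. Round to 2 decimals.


Joint efficiency = 26.4 / 424 * 100
= 6.23%

6.23


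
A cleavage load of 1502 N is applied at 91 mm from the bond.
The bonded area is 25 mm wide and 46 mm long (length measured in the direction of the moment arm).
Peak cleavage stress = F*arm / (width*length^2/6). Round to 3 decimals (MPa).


Moment = 1502 * 91 = 136682 N*mm
Section modulus = 25 * 2116 / 6 = 52900 / 6 mm^3
Stress = 136682 / (52900 / 6) = 820092 / 52900
= 15.503 MPa

15.503


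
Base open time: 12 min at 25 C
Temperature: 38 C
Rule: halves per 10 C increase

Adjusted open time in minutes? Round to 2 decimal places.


Acceleration = 2^((38-25)/10) = 2.4623
Open time = 12 / 2.4623 = 4.87 min

4.87


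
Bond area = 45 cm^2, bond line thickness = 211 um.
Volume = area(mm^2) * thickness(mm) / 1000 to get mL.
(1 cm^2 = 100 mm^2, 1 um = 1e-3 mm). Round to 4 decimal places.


area_mm2 = 45 * 100 = 4500
blt_mm = 211 * 1e-3 = 0.211
vol_mm3 = 4500 * 0.211 = 949.5
vol_mL = 949.5 / 1000 = 0.9495 mL

0.9495


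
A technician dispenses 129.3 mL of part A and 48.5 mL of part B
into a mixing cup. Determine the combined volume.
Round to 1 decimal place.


Combined volume = 129.3 + 48.5
= 177.8 mL

177.8


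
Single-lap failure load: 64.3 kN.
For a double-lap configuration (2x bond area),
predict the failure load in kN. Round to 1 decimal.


Failure load = 64.3 * 2 = 128.6 kN

128.6


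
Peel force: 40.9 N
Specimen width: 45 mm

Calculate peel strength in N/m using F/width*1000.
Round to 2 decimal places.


Peel strength = 40.9 / 45 * 1000 = 908.89 N/m

908.89


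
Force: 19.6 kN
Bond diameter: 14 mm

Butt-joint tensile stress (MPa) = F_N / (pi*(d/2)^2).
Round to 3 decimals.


F_N = 19.6 * 1000 = 19600.0 N
A = pi*(7.0)^2 = 153.9380 mm^2
stress = 19600.0 / 153.9380 = 127.324 MPa

127.324


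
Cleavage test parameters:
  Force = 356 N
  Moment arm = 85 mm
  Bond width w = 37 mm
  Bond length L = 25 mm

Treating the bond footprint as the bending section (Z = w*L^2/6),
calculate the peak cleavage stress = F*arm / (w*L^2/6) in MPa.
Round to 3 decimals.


M = 356 * 85 = 30260 N*mm
Z = 37 * 25^2 / 6 = 23125 / 6 mm^3
sigma = M / Z = 6 * 30260 / 23125 = 181560 / 23125
= 7.851 MPa

7.851


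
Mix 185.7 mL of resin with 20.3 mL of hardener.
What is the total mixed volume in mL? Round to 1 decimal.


Total = 185.7 + 20.3 = 206.0 mL

206.0


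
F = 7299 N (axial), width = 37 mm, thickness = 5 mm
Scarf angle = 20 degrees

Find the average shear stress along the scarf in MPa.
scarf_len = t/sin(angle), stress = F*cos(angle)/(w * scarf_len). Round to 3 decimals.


scarf_len = 5/sin(20 deg) = 14.6190
cos(20 deg) = 0.939693
stress = 7299*0.939693/(37*14.6190) = 12.680 MPa

12.680


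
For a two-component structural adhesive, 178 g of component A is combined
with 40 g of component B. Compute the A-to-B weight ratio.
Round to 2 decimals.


Weight ratio A:B = 178 / 40
= 4.45

4.45


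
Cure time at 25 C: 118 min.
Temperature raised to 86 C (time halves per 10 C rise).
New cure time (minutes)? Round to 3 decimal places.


Acceleration factor = 2^(61/10) = 68.5935
New time = 118 / 68.5935 = 1.720 min

1.720


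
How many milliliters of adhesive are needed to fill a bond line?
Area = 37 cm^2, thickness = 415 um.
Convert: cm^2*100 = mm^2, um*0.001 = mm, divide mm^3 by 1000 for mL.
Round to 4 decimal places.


= (37 * 100) * (415 * 0.001) / 1000
= 1.5355 mL

1.5355


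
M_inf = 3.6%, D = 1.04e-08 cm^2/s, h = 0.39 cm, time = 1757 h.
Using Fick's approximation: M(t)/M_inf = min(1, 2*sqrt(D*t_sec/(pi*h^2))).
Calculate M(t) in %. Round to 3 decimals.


t = 6325200 s
ratio = min(1, 2*sqrt(1.04e-08*6325200/(pi*0.1521)))
= 0.742069
M(t) = 3.6 * 0.742069 = 2.671%

2.671


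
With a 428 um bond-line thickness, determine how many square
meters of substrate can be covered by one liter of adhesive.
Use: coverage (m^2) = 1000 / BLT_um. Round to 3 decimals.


Coverage = 1000 / 428 = 2.336 m^2

2.336


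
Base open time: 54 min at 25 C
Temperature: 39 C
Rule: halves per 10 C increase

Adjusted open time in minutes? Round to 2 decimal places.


Acceleration = 2^((39-25)/10) = 2.6390
Open time = 54 / 2.6390 = 20.46 min

20.46


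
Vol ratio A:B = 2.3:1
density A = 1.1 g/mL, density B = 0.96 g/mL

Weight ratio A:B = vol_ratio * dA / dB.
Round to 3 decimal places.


Weight ratio = 2.3 * 1.1 / 0.96
= 2.635

2.635


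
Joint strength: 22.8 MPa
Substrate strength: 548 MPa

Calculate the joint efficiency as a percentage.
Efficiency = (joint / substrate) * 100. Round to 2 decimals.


Efficiency = (22.8 / 548) * 100 = 4.16%

4.16


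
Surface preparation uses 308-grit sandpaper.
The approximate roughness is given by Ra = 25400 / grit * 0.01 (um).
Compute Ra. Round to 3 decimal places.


Ra = 25400 / 308 * 0.01
= 254 / 308
= 0.825 um

0.825


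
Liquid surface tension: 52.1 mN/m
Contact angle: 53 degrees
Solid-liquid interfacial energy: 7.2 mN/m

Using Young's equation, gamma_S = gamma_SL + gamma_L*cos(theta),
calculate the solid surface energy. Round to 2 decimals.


gamma_S = 7.2 + 52.1 * cos(53)
= 38.55 mN/m

38.55


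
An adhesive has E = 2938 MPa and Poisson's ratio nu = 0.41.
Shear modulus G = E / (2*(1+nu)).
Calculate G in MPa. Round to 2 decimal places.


G = 2938 / (2*(1+0.41))
= 2938 / 2.82
= 1041.84 MPa

1041.84


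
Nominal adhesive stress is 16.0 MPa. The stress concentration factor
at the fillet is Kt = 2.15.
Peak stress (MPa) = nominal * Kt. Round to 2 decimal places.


Peak = 16.0 * 2.15 = 34.40 MPa

34.40


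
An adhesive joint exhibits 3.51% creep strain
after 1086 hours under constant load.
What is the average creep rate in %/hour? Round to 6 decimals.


Creep rate = strain / time
= 3.51 / 1086
= 0.003232 %/h

0.003232


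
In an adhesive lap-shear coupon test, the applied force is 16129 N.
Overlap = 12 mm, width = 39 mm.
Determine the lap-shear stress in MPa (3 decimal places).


stress = F / (overlap * width)
= 16129 / (12 * 39)
= 34.464 MPa

34.464


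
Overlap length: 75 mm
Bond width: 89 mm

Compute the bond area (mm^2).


Bond area = 75 * 89 = 6675 mm^2

6675


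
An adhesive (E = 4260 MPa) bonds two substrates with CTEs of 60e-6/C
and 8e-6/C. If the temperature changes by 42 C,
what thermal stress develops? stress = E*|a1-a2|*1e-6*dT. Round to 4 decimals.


Stress = 4260 * |60 - 8| * 1e-6 * 42
= 9.3038 MPa

9.3038


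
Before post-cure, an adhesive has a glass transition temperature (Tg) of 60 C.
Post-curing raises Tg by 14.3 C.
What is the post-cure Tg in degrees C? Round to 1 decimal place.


Tg_post = Tg_base + delta_Tg
= 60 + 14.3
= 74.3 C

74.3


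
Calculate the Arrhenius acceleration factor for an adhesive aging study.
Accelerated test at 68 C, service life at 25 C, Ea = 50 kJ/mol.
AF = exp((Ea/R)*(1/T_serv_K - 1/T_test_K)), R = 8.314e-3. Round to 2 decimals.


T_test = 341.15 K, T_serv = 298.15 K
Ea/R = 50 / 0.008314 = 6013.95
AF = exp(6013.95 * (1/298.15 - 1/341.15))
= 12.71

12.71


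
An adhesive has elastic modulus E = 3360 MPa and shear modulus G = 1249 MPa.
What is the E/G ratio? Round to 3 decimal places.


E/G = 3360 / 1249 = 2.690

2.690


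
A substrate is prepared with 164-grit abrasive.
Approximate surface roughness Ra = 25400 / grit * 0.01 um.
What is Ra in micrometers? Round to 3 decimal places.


Ra = 25400 / 164 * 0.01 = 1.549 um

1.549


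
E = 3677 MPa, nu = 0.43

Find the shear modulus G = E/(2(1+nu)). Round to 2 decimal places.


G = 3677 / (2 * 1.43)
= 1285.66 MPa

1285.66


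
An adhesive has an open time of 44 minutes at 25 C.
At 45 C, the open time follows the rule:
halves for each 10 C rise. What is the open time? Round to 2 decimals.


Factor = 2^((45-25)/10) = 4.0000
Open time = 44 / 4.0000 = 11.00 min

11.00


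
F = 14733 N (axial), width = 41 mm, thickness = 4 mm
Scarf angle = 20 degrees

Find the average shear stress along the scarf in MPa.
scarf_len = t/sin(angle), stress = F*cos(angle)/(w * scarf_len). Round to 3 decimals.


scarf_len = 4/sin(20 deg) = 11.6952
cos(20 deg) = 0.939693
stress = 14733*0.939693/(41*11.6952) = 28.873 MPa

28.873


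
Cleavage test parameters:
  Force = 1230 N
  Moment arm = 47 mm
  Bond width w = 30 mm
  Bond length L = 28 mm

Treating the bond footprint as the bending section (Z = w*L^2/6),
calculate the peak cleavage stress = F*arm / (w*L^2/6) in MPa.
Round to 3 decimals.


M = 1230 * 47 = 57810 N*mm
Z = 30 * 28^2 / 6 = 23520 / 6 mm^3
sigma = M / Z = 6 * 57810 / 23520 = 346860 / 23520
= 14.747 MPa

14.747


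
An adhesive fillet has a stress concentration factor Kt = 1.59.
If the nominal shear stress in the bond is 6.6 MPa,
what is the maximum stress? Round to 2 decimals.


Max stress = 6.6 * 1.59 = 10.49 MPa

10.49


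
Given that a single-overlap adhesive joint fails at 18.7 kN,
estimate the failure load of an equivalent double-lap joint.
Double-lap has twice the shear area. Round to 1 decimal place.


Double-lap factor = 2
Expected load = 18.7 * 2 = 37.4 kN

37.4


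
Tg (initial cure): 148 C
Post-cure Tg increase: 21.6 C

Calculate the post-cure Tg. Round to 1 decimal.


Post-cure Tg = 148 + 21.6 = 169.6 C

169.6


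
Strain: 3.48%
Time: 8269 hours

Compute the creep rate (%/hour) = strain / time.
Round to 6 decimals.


Creep rate = 3.48 / 8269
= 0.000421 %/h

0.000421


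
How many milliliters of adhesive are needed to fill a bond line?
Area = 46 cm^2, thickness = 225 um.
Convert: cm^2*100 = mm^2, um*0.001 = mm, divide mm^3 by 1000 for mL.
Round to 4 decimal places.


= (46 * 100) * (225 * 0.001) / 1000
= 1.0350 mL

1.0350


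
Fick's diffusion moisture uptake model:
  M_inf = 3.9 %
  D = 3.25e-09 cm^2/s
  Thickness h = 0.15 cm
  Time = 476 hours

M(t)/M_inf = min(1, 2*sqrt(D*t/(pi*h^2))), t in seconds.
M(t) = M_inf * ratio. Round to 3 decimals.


t_sec = 476 * 3600 = 1713600
ratio = 2*sqrt(3.25e-09*1713600/(pi*0.15^2))
= min(1, 0.561384)
= 0.561384
M(t) = 3.9 * 0.561384 = 2.189 %

2.189


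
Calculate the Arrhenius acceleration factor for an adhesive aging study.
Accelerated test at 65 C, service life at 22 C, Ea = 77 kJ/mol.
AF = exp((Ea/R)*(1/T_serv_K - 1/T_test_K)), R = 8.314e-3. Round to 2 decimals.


T_test = 338.15 K, T_serv = 295.15 K
Ea/R = 77 / 0.008314 = 9261.49
AF = exp(9261.49 * (1/295.15 - 1/338.15))
= 54.07

54.07


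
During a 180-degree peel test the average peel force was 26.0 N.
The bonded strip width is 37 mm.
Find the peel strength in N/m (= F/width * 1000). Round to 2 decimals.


Peel strength = F/width * 1000
= 26.0 / 37 * 1000
= 702.70 N/m

702.70


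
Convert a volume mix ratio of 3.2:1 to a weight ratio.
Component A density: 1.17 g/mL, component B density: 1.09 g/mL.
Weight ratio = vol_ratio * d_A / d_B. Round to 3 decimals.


= 3.2 * 1.17 / 1.09 = 3.435

3.435


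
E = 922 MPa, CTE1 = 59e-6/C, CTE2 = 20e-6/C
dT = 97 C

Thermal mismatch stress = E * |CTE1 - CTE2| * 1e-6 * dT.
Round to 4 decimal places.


= 922 * 39e-6 * 97
= 3.4879 MPa

3.4879


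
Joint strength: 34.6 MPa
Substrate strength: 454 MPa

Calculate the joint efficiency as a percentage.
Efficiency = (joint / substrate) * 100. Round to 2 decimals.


Efficiency = (34.6 / 454) * 100 = 7.62%

7.62


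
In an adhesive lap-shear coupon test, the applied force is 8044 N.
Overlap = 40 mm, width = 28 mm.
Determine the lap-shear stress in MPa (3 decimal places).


stress = F / (overlap * width)
= 8044 / (40 * 28)
= 7.182 MPa

7.182


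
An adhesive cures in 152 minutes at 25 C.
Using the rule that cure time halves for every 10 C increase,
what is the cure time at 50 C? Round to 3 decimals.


Factor = 2^((50 - 25) / 10) = 5.6569
Cure time = 152 / 5.6569
= 26.870 minutes

26.870


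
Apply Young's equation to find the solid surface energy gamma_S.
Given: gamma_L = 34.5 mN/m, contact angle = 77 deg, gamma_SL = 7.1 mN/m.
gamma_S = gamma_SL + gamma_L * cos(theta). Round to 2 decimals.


theta_rad = 77 * pi/180 = 1.343904
gamma_S = 7.1 + 34.5 * cos(1.343904)
= 14.86 mN/m

14.86


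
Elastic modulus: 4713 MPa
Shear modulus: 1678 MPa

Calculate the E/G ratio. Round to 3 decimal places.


E / G = 4713 / 1678 = 2.809

2.809


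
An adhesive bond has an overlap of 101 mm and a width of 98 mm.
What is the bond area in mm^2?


Bond area = overlap * width
= 101 * 98
= 9898 mm^2

9898


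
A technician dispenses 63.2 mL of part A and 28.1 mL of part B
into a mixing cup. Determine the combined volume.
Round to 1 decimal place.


Combined volume = 63.2 + 28.1
= 91.3 mL

91.3


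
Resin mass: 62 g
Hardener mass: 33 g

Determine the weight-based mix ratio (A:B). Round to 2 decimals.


Ratio = 62 / 33 = 1.88

1.88


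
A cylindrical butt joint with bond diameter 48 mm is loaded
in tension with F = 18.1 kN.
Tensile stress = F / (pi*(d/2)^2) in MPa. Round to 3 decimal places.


Area = pi * (48/2)^2 = 1809.5574 mm^2
Stress = 18.1*1000 / 1809.5574
= 10.002 MPa

10.002


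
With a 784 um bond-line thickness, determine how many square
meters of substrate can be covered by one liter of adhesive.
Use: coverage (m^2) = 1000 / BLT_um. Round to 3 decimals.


Coverage = 1000 / 784 = 1.276 m^2

1.276


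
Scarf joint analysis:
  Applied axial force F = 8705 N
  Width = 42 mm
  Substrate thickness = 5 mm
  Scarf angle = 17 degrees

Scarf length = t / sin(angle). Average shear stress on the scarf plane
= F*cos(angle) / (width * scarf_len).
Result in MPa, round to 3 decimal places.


Scarf length = 5 / sin(17 deg) = 17.1015 mm
cos(17 deg) = 0.956305
Shear = 8705 * 0.956305 / (42 * 17.1015)
= 11.590 MPa

11.590


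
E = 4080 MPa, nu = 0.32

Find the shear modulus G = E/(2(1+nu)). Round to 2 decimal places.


G = 4080 / (2 * 1.32)
= 1545.45 MPa

1545.45


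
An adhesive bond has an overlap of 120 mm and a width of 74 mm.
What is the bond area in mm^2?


Bond area = overlap * width
= 120 * 74
= 8880 mm^2

8880
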